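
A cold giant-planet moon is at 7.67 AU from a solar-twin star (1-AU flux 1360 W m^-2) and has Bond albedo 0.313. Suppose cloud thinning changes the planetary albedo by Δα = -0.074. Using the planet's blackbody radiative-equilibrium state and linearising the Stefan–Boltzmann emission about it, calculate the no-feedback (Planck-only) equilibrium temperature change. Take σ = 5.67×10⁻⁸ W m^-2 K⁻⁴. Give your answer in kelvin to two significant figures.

2.5 kelvin

Flux at the orbit: S = 1360/(7.67)² = 23.12 W m^-2.
Unperturbed T_e = [23.12·(1−0.313)/(4σ)]^¼ = 91.48 K.
TOA radiative forcing: ΔF = −S·Δα/4 = −23.12·(-0.074)/4 = 0.4277 W m^-2.
The Planck feedback parameter is 4σT_e³ = 0.1736 W m^-2/K.
So ΔT₀ = 0.4277/0.1736 = 2.46 K.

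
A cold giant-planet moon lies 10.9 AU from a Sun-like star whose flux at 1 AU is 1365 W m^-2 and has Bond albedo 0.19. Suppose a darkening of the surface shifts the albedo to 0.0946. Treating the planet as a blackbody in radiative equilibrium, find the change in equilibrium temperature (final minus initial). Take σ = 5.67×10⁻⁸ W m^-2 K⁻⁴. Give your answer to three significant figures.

By the inverse-square law, S = 1365/10.9² = 11.49 W m^-2.
Before: T₁ = [11.49·0.81/(4σ)]^(1/4) = 80.04 K.
Final:   T₂ = [S(1−0.0946)/(4σ)]^(1/4) = 82.29 K.
ΔT = T₂ − T₁ = 2.259 K.

2.26 kelvin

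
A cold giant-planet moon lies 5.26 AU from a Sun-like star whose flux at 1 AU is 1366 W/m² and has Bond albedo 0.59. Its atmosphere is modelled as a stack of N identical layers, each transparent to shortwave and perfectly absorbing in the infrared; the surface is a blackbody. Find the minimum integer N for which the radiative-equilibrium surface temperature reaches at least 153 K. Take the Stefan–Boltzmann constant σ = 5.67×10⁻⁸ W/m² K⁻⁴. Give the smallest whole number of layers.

Flux at the orbit: S = 1366/(5.26)² = 49.37 W/m².
OLR = S(1−α)/4 = 5.061 W/m²; the top layer radiates at T_e = 97.20 K.
T_s = (N+1)^(1/4)·T_e ≥ 153 K requires N+1 ≥ (T_s/T_e)⁴ = (153/97.20)⁴ = 6.140.
Rounding up, N = 6.

6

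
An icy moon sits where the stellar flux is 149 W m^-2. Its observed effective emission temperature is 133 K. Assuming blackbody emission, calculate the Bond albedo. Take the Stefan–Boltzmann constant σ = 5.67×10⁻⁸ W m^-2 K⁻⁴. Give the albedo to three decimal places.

Energy balance: S(1−α)/4 = σT⁴, so 1−α = 4σT⁴/S.
4σT⁴ = 4·5.67×10⁻⁸·(133)⁴ = 70.97 W m^-2.
Hence α = 1 − 70.97/149.0 = 0.5237.

0.524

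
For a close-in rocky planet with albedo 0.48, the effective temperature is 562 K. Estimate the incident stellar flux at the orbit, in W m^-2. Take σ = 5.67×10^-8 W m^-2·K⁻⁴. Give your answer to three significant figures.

43500 W m^-2

From S(1−α)/4 = σT⁴: S = 4σT⁴/(1−α).
The emitted flux is σT⁴ = 5656 W m^-2.
S = 4·5656/0.52 = 43510 W m^-2.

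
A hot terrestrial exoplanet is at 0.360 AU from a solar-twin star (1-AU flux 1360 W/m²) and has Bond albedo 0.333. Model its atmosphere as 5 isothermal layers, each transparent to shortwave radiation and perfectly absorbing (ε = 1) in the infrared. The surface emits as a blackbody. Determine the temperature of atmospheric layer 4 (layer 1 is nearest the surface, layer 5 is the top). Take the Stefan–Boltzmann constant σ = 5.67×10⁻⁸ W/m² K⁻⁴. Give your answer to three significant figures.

By the inverse-square law, S = 1360/0.360² = 10490 W/m².
The effective emission temperature is T_e = [S(1−α)/(4σ)]^¼ = 419.1 K.
In the N-layer model, layer k (counted from the surface) has T_k = (N+1−k)^(1/4)·T_e.
With k = 4: T_4 = (5+1−4)^¼·419.1 K = 498.4 K.

498 K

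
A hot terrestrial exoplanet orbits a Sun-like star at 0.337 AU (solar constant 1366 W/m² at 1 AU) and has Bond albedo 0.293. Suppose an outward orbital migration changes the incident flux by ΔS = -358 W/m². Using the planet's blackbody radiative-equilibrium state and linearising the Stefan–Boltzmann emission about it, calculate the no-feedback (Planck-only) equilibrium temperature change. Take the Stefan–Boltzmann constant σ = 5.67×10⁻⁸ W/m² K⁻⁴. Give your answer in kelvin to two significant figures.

-3.3 K

Flux at the orbit: S = 1366/(0.337)² = 12030 W/m².
The baseline emission temperature is T_e = 440.0 K.
Only a fraction (1−α) is absorbed and it's spread over 4πR², so ΔF = (1−α)ΔS/4 = -63.28 W/m².
The Planck feedback parameter is 4σT_e³ = 19.32 W/m²/K.
ΔT₀ = ΔF/λ_P = -63.28/19.32 = -3.27 K.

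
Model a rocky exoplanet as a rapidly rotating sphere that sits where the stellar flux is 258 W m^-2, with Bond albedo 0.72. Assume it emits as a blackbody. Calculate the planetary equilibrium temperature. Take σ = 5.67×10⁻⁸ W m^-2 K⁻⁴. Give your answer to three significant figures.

The planet absorbs (1−α)S over its disc πR² and re-emits over 4πR², so the mean absorbed flux is (1−0.72)·258.0/4 = 18.06 W m^-2.
Balancing against σT⁴: T = (18.06/5.67×10⁻⁸)^(1/4) = 133.6 K.

134 K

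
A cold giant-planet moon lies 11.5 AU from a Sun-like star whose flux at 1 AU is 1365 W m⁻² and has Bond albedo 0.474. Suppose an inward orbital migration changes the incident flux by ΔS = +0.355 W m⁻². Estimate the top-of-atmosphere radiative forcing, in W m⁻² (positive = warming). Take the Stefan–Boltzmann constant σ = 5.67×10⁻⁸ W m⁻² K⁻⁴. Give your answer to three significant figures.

0.0467 W m⁻²

By the inverse-square law, S = 1365/11.5² = 10.32 W m⁻².
Only a fraction (1−α) is absorbed and it's spread over 4πR², so ΔF = (1−α)ΔS/4 = 0.04668 W m⁻².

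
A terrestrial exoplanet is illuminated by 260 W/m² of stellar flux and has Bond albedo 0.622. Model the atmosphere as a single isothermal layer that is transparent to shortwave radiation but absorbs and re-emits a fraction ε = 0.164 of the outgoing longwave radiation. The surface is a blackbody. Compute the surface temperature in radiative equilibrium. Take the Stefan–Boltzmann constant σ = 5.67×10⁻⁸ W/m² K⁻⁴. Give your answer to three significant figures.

147 kelvin

The planet radiates to space at T_e = [S(1−α)/(4σ)]^(1/4) = 144.3 K.
Surface balance with a leaky layer gives σT_s⁴ = σT_e⁴·2/(2−ε), so T_s = T_e·[2/(2−0.164)]^(1/4) = 147.4 K.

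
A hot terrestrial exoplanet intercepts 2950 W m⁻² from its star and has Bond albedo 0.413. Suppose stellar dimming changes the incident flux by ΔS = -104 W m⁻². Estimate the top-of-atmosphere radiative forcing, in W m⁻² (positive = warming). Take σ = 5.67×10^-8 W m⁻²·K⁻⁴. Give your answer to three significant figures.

ΔF = Δ[S(1−α)]/4 = (1−0.413)·-104/4 = -15.26 W m⁻².

-15.3 W m⁻²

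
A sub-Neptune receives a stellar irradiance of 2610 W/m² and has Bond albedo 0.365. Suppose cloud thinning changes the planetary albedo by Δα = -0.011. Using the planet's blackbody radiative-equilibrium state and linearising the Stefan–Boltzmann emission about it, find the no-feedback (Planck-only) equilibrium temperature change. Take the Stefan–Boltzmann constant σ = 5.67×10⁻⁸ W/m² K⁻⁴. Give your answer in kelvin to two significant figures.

Reference equilibrium: T_e = [S(1−α)/(4σ)]^(1/4) = 292.4 K.
The change in absorbed flux is Δ[S(1−α)/4] = −SΔα/4 = 7.177 W/m².
Planck response: λ_P = 4σT_e³ = 4·5.67×10⁻⁸·(292.4)³ = 5.669 W/m²/K.
ΔT₀ = ΔF/λ_P = 7.177/5.669 = 1.27 K.

1.3 kelvin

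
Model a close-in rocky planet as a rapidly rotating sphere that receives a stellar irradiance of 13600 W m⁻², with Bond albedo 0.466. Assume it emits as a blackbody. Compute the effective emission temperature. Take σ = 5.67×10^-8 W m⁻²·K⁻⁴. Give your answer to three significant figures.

The planet absorbs (1−α)S over its disc πR² and re-emits over 4πR², so the mean absorbed flux is (1−0.466)·13600/4 = 1816 W m⁻².
In equilibrium σT⁴ equals this, so T = 423.0 K.

423 kelvin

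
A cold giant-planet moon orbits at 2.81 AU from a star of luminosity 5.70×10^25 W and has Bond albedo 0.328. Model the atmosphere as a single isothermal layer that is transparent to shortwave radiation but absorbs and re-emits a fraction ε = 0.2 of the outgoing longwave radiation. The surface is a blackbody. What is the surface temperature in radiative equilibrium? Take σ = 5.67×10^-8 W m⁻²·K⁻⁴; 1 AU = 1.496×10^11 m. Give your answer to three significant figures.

Orbital distance: d = 2.81 AU = 4.204×10^11 m.
S = L/(4πd²) = 25.67 W m⁻².
At the top of the atmosphere, σT_e⁴ = S(1−α)/4 = 4.312 W m⁻², giving T_e = 93.39 K.
Surface balance with a leaky layer gives σT_s⁴ = σT_e⁴·2/(2−ε), so T_s = T_e·[2/(2−0.2)]^(1/4) = 95.88 K.

95.9 kelvin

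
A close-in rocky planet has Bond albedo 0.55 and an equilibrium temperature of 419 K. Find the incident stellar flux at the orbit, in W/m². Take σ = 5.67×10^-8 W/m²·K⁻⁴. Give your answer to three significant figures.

From S(1−α)/4 = σT⁴: S = 4σT⁴/(1−α).
The emitted flux is σT⁴ = 1748 W/m².
S = 4·1748/0.45 = 15530 W/m².

15500 W/m²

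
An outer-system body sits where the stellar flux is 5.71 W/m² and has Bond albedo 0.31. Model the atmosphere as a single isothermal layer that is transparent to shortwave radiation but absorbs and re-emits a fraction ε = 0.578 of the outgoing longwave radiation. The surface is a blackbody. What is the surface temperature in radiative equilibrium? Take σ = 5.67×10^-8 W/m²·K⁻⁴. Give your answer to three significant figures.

At the top of the atmosphere, σT_e⁴ = S(1−α)/4 = 0.9850 W/m², giving T_e = 64.56 K.
Surface balance with a leaky layer gives σT_s⁴ = σT_e⁴·2/(2−ε), so T_s = T_e·[2/(2−0.578)]^(1/4) = 70.31 K.

70.3 kelvin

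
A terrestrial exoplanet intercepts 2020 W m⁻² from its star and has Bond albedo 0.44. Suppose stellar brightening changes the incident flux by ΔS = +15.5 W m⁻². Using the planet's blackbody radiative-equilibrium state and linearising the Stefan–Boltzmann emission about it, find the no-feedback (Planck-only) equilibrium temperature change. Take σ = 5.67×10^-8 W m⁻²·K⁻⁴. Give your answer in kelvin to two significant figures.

Reference equilibrium: T_e = [S(1−α)/(4σ)]^(1/4) = 265.8 K.
TOA radiative forcing: ΔF = (1−α)ΔS/4 = 0.56·(+15.5)/4 = 2.170 W m⁻².
The Planck feedback parameter is 4σT_e³ = 4.257 W m⁻²/K.
ΔT₀ = ΔF/λ_P = 2.170/4.257 = 0.510 K.

0.51 K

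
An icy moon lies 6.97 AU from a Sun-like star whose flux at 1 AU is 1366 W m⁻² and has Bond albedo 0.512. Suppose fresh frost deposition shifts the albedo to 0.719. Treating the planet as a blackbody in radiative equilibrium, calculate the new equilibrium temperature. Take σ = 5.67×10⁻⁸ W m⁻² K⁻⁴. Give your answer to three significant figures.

76.8 K

By the inverse-square law, S = 1366/6.97² = 28.12 W m⁻².
T₂ = [S(1−α₂)/(4σ)]^(1/4) = [28.12·0.281/(4σ)]^(1/4) = 76.83 K.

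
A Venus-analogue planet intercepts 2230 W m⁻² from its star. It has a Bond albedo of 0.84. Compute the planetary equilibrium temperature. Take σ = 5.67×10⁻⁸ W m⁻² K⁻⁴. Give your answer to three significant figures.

199 K

The planet absorbs (1−α)S over its disc πR² and re-emits over 4πR², so the mean absorbed flux is (1−0.84)·2230/4 = 89.20 W m⁻².
Set σT⁴ = 89.20 → T = (89.20/σ)^(1/4) = 199.2 K.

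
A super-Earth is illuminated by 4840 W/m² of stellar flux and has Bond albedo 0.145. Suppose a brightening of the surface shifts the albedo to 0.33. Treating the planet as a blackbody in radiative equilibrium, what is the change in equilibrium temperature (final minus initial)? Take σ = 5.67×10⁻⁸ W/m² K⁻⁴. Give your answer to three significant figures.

Initial: T₁ = [S(1−0.145)/(4σ)]^(1/4) = 367.5 K.
After:  T₂ = [4840·0.67/(4σ)]^(1/4) = 345.8 K.
ΔT = T₂ − T₁ = -21.73 K.

-21.7 K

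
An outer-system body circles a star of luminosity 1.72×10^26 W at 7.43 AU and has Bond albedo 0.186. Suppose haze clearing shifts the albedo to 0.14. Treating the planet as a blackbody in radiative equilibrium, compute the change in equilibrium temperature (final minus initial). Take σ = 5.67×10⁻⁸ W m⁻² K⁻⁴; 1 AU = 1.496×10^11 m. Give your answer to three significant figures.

d = 7.43 × 1.496×10^11 m = 1.112×10^12 m.
Spreading L over a sphere of radius d: S = 1.72×10^26/(4π·1.11×10^12²) = 11.08 W m⁻².
Before: T₁ = [11.08·0.814/(4σ)]^(1/4) = 79.41 K.
Final:   T₂ = [S(1−0.14)/(4σ)]^(1/4) = 80.51 K.
Change: 80.51 − 79.41 = 1.099 K.

1.10 kelvin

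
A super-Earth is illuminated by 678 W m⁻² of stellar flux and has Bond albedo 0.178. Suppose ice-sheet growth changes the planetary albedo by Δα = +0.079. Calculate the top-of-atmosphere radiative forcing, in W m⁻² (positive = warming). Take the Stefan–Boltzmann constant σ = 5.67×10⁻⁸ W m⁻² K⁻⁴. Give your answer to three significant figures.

The change in absorbed flux is Δ[S(1−α)/4] = −SΔα/4 = -13.39 W m⁻².

-13.4 W m⁻²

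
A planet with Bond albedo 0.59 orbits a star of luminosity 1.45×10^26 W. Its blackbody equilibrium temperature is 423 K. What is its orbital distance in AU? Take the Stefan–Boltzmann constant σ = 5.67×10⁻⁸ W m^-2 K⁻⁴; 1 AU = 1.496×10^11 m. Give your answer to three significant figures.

Required flux: S = 4σT⁴/(1−α) = 17710 W m^-2.
Then d = [L/(4πS)]^(1/2) = 2.553×10^10 m, i.e. 0.1706 AU.

0.171 AU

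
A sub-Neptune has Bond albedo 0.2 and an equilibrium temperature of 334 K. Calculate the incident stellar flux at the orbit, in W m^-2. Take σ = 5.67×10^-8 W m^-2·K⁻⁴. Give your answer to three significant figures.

Invert the energy balance for S: S = 4σT⁴/(1−α).
σT⁴ = 5.67×10⁻⁸·(334)⁴ = 705.6 W m^-2.
So S = 4×705.6/(1−0.2) = 3528 W m^-2.

3530 W m^-2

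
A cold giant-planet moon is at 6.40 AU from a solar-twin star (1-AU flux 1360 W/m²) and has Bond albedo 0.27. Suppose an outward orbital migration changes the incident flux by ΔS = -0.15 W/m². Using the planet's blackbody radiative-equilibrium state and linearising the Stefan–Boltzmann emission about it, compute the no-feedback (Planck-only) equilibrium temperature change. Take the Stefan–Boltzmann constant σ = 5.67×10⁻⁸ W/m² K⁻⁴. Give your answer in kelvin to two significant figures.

-0.11 K

By the inverse-square law, S = 1360/6.40² = 33.20 W/m².
Reference equilibrium: T_e = [S(1−α)/(4σ)]^(1/4) = 101.7 K.
Only a fraction (1−α) is absorbed and it's spread over 4πR², so ΔF = (1−α)ΔS/4 = -0.02738 W/m².
The Planck feedback parameter is 4σT_e³ = 0.2384 W/m²/K.
ΔT₀ = ΔF/λ_P = -0.02738/0.2384 = -0.115 K.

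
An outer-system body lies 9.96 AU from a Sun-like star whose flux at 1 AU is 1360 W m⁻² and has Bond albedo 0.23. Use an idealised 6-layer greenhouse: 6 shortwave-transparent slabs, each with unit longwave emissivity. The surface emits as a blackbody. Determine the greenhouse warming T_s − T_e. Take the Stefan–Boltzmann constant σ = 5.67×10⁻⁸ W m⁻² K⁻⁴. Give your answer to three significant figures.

Irradiance scales as 1/d², so S = 1360 W m⁻² × (1/9.96)² = 13.71 W m⁻².
OLR = S(1−α)/4 = 2.639 W m⁻²; the top layer radiates at T_e = 82.60 K.
Surface: T_s = (7)^¼·T_e = 134.4 K.
So the greenhouse effect raises the surface by 134.4 − 82.60 = 51.75 K.

51.8 kelvin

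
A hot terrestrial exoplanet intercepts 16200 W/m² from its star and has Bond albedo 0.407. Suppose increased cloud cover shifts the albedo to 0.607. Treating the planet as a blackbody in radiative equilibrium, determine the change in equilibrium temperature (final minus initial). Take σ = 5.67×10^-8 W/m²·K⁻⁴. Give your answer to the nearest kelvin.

-44 K

Initial: T₁ = [S(1−0.407)/(4σ)]^(1/4) = 453.7 K.
Final:   T₂ = [S(1−0.607)/(4σ)]^(1/4) = 409.3 K.
ΔT = T₂ − T₁ = -44.34 K.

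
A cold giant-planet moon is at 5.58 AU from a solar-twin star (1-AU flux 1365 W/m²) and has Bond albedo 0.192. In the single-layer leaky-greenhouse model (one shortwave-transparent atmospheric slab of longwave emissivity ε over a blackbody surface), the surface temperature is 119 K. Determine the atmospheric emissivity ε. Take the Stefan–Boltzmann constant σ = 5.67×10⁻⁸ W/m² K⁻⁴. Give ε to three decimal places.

0.442

Irradiance scales as 1/d², so S = 1365 W/m² × (1/5.58)² = 43.84 W/m².
TOA balance gives T_e = 111.8 K.
T_s⁴ = T_e⁴·2/(2−ε) → ε = 2 − 2(T_e/T_s)⁴ = 2 − 2·(111.8/119)⁴ = 0.4423.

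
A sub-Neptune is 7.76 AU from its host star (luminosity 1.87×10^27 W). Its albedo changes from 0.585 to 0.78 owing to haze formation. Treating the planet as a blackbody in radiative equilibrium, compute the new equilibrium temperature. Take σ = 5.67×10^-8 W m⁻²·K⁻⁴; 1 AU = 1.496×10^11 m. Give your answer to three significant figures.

102 kelvin

d = 7.76 × 1.496×10^11 m = 1.161×10^12 m.
Spreading L over a sphere of radius d: S = 1.87×10^27/(4π·1.16×10^12²) = 110.4 W m⁻².
With the new albedo, S(1−α₂)/4 = 6.073 W m⁻², so T₂ = 101.7 K.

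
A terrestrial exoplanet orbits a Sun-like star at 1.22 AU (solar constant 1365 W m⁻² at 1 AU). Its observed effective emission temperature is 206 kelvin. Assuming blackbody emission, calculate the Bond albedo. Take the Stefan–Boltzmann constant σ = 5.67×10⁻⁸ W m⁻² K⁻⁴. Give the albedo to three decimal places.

By the inverse-square law, S = 1365/1.22² = 917.1 W m⁻².
Rearranging the radiative balance, α = 1 − 4σT⁴/S.
4σT⁴ = 4·5.67×10⁻⁸·(206)⁴ = 408.4 W m⁻².
Hence α = 1 − 408.4/917.1 = 0.5547.

0.555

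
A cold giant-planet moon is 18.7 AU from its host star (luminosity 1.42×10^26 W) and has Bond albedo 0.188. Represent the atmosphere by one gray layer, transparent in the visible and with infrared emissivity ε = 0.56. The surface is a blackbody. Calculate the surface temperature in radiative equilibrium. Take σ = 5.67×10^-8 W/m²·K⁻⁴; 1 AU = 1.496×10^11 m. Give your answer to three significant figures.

51.8 K

Orbital distance: d = 18.7 AU = 2.798×10^12 m.
Flux at the orbit: S = L/(4πd²) = 1.42×10^26/(4π·(2.80×10^12)²) = 1.444 W/m².
The planet radiates to space at T_e = [S(1−α)/(4σ)]^(1/4) = 47.68 K.
The surface balance (absorbed SW + ε·downward IR = σT_s⁴) with T_a⁴ = T_s⁴/2 reduces to T_s = T_e·[2/(2−ε)]^¼ = 51.76 K.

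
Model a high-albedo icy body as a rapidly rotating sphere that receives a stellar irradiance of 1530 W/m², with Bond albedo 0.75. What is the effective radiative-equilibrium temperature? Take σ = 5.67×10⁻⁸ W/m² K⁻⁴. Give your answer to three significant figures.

The planet absorbs (1−α)S over its disc πR² and re-emits over 4πR², so the mean absorbed flux is (1−0.75)·1530/4 = 95.62 W/m².
Set σT⁴ = 95.62 → T = (95.62/σ)^(1/4) = 202.7 K.

203 K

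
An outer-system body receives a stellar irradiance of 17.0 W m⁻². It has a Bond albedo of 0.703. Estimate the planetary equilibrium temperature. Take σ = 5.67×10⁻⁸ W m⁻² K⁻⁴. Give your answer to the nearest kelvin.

Absorbed flux (global mean): S(1−α)/4 = 17.00·0.297/4 = 1.262 W m⁻².
Balancing against σT⁴: T = (1.262/5.67×10⁻⁸)^(1/4) = 68.69 K.

69 kelvin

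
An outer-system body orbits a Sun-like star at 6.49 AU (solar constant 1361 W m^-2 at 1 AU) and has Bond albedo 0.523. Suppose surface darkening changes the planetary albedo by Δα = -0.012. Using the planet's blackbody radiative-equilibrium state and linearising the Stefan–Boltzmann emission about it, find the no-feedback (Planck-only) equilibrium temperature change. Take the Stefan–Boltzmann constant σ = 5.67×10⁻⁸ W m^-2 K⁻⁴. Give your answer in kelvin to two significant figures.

Irradiance scales as 1/d², so S = 1361 W m^-2 × (1/6.49)² = 32.31 W m^-2.
Reference equilibrium: T_e = [S(1−α)/(4σ)]^(1/4) = 90.79 K.
TOA radiative forcing: ΔF = −S·Δα/4 = −32.31·(-0.012)/4 = 0.09694 W m^-2.
Planck response: λ_P = 4σT_e³ = 4·5.67×10⁻⁸·(90.79)³ = 0.1698 W m^-2/K.
So ΔT₀ = 0.09694/0.1698 = 0.571 K.

0.57 kelvin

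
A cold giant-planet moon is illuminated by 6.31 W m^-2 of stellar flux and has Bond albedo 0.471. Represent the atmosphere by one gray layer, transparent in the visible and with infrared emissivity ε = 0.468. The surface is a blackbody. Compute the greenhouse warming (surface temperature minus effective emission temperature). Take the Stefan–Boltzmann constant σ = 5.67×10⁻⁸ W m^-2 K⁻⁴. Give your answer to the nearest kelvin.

4 kelvin

The planet radiates to space at T_e = [S(1−α)/(4σ)]^(1/4) = 61.94 K.
The surface balance (absorbed SW + ε·downward IR = σT_s⁴) with T_a⁴ = T_s⁴/2 reduces to T_s = T_e·[2/(2−ε)]^¼ = 66.21 K.
Greenhouse warming: T_s − T_e = 4.268 K.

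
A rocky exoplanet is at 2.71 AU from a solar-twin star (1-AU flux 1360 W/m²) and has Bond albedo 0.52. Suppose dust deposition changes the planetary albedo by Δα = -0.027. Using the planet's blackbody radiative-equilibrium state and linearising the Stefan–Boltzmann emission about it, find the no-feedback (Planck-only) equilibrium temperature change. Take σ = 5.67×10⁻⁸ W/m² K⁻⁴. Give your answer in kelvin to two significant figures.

Flux at the orbit: S = 1360/(2.71)² = 185.2 W/m².
Unperturbed T_e = [185.2·(1−0.52)/(4σ)]^¼ = 140.7 K.
ΔF = −(S/4)Δα = −(185.2/4)×(-0.027) = 1.250 W/m².
The Planck feedback parameter is 4σT_e³ = 0.6317 W/m²/K.
ΔT₀ = ΔF/λ_P = 1.250/0.6317 = 1.98 K.

2.0 K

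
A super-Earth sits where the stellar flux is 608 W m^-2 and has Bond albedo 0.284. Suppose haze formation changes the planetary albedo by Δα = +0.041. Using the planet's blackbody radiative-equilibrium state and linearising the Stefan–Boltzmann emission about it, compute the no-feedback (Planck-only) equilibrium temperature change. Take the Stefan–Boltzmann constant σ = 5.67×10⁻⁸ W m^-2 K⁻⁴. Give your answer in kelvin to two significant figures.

The baseline emission temperature is T_e = 209.3 K.
ΔF = −(S/4)Δα = −(608.0/4)×(+0.041) = -6.232 W m^-2.
Planck response: λ_P = 4σT_e³ = 4·5.67×10⁻⁸·(209.3)³ = 2.080 W m^-2/K.
Hence the no-feedback warming is ΔF/(4σT_e³) = -3.00 K.

-3.0 K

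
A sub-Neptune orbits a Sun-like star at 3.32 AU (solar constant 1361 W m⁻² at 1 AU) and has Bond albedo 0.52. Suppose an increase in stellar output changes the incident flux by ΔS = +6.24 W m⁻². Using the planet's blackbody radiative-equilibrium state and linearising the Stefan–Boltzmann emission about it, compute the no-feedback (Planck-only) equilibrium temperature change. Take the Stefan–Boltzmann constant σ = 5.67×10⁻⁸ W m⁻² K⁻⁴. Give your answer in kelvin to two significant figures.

1.6 K

By the inverse-square law, S = 1361/3.32² = 123.5 W m⁻².
The baseline emission temperature is T_e = 127.1 K.
TOA radiative forcing: ΔF = (1−α)ΔS/4 = 0.48·(+6.24)/4 = 0.7488 W m⁻².
The Planck feedback parameter is 4σT_e³ = 0.4662 W m⁻²/K.
ΔT₀ = ΔF/λ_P = 0.7488/0.4662 = 1.61 K.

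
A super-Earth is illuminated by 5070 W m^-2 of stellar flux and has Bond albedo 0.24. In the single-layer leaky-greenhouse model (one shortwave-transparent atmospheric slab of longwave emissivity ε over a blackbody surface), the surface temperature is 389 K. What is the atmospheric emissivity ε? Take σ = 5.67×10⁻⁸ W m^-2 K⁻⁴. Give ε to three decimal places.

0.516

TOA balance gives T_e = 361.0 K.
Since (2−ε)/2 = (T_e/T_s)⁴ = 0.7420, ε = 0.5161.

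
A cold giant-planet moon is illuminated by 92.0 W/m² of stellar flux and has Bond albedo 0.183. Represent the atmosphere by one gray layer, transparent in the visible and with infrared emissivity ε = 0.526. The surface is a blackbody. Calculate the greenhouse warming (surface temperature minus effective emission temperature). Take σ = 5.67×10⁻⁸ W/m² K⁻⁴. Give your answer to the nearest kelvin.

11 K

Effective emission temperature (TOA balance): σT_e⁴ = S(1−α)/4 = 18.79 W/m² → T_e = 134.9 K.
Surface balance with a leaky layer gives σT_s⁴ = σT_e⁴·2/(2−ε), so T_s = T_e·[2/(2−0.526)]^(1/4) = 145.6 K.
T_s − T_e = 145.6 − 134.9 = 10.70 K.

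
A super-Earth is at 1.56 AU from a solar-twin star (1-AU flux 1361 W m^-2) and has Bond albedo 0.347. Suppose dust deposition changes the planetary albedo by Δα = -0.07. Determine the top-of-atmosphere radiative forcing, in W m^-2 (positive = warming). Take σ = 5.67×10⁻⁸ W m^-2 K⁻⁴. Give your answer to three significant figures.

Irradiance scales as 1/d², so S = 1361 W m^-2 × (1/1.56)² = 559.3 W m^-2.
The change in absorbed flux is Δ[S(1−α)/4] = −SΔα/4 = 9.787 W m^-2.

9.79 W m^-2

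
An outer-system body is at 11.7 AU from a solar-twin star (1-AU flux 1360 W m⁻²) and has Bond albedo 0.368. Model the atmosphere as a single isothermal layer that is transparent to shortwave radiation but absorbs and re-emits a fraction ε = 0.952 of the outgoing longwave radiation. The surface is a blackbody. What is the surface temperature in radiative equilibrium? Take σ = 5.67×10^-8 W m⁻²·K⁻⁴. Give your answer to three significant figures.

Irradiance scales as 1/d², so S = 1360 W m⁻² × (1/11.7)² = 9.935 W m⁻².
Effective emission temperature (TOA balance): σT_e⁴ = S(1−α)/4 = 1.570 W m⁻² → T_e = 72.54 K.
For a single slab of emissivity ε, T_s⁴ = 2T_e⁴/(2−ε); thus T_s = 72.54·(1.908)^(1/4) = 85.26 K.

85.3 kelvin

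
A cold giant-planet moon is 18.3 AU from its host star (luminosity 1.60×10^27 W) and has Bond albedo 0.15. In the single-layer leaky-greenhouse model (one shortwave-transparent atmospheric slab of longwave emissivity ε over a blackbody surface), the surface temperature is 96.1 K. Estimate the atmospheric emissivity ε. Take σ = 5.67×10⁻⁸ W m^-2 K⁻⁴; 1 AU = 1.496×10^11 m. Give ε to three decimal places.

d = 18.3 × 1.496×10^11 m = 2.738×10^12 m.
S = L/(4πd²) = 16.99 W m^-2.
TOA balance gives T_e = 89.33 K.
Since (2−ε)/2 = (T_e/T_s)⁴ = 0.7465, ε = 0.5070.

0.507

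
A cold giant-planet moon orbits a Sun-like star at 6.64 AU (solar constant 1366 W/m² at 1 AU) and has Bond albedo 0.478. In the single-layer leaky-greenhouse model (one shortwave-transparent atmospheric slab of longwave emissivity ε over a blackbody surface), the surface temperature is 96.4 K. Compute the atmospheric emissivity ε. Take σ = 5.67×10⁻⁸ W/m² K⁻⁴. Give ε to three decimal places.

0.349

By the inverse-square law, S = 1366/6.64² = 30.98 W/m².
First, T_e = [30.98·(1−0.478)/(4σ)]^(1/4) = 91.89 K.
Since (2−ε)/2 = (T_e/T_s)⁴ = 0.8257, ε = 0.3486.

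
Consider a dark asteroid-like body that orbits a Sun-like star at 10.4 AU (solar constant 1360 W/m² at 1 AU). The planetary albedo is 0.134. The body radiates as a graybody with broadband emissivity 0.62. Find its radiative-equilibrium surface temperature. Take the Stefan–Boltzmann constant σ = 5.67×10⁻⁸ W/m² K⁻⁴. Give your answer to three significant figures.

By the inverse-square law, S = 1360/10.4² = 12.57 W/m².
The planet absorbs (1−α)S over its disc πR² and re-emits over 4πR², so the mean absorbed flux is (1−0.134)·12.57/4 = 2.722 W/m².
Equating to εσT⁴ with ε = 0.62: T = (2.722/0.62σ)^(1/4) = 93.81 K.

93.8 K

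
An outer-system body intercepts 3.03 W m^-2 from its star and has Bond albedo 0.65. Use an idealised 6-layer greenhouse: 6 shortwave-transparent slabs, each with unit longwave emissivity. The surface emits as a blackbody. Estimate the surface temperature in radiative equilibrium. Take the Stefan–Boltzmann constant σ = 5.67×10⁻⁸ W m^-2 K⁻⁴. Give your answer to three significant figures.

75.6 K

OLR = S(1−α)/4 = 0.2651 W m^-2; the top layer radiates at T_e = 46.50 K.
With N = 6 opaque layers, T_s = (N+1)^(1/4)·T_e = 7^(1/4)·46.50 = 75.64 K.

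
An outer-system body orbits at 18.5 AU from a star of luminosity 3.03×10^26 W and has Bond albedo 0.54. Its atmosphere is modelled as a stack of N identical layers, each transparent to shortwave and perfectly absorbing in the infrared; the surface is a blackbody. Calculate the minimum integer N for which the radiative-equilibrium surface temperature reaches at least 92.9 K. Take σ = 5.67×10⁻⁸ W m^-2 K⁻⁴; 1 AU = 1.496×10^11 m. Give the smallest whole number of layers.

Orbital distance: d = 18.5 AU = 2.768×10^12 m.
S = L/(4πd²) = 3.148 W m^-2.
Top-of-atmosphere balance: σT_e⁴ = S(1−α)/4 = 0.3620 W m^-2 → T_e = 50.27 K.
Need (N+1)T_e⁴ ≥ T_s⁴, i.e. N+1 ≥ (92.9/50.27)⁴ = 11.666.
Rounding up, N = 11.

11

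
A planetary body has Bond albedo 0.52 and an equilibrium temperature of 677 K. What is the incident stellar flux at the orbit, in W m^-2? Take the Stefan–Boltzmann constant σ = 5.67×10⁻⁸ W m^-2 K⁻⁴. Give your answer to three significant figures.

Invert the energy balance for S: S = 4σT⁴/(1−α).
σT⁴ = 5.67×10⁻⁸·(677)⁴ = 11910 W m^-2.
S = 4·11910/0.48 = 99260 W m^-2.

99300 W m^-2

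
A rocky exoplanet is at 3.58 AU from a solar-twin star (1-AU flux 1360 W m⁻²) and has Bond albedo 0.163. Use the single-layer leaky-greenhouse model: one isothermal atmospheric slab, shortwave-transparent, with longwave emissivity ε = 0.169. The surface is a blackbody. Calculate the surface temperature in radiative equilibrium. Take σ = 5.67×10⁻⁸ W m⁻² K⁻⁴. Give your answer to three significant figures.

144 kelvin

By the inverse-square law, S = 1360/3.58² = 106.1 W m⁻².
At the top of the atmosphere, σT_e⁴ = S(1−α)/4 = 22.20 W m⁻², giving T_e = 140.7 K.
Surface balance with a leaky layer gives σT_s⁴ = σT_e⁴·2/(2−ε), so T_s = T_e·[2/(2−0.169)]^(1/4) = 143.8 K.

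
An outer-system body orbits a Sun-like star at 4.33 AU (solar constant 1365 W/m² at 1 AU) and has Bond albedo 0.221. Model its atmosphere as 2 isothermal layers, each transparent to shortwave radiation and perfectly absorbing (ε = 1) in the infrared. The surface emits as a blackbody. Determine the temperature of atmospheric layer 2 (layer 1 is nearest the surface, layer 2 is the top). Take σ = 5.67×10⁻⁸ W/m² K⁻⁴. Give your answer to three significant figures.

126 kelvin

Flux at the orbit: S = 1365/(4.33)² = 72.80 W/m².
OLR = S(1−α)/4 = 14.18 W/m²; the top layer radiates at T_e = 125.8 K.
The net upward flux σT_e⁴ is constant between every pair of levels, so T_k⁴ = (N+1−k)T_e⁴.
With k = 2: T_2 = (2+1−2)^¼·125.8 K = 125.8 K.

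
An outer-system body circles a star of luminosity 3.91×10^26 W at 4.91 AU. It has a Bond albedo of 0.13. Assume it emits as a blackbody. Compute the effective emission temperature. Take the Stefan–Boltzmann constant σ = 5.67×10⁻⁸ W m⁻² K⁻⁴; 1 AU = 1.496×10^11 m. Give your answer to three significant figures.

122 K

d = 4.91 × 1.496×10^11 m = 7.345×10^11 m.
Flux at the orbit: S = L/(4πd²) = 3.91×10^26/(4π·(7.35×10^11)²) = 57.67 W m⁻².
Absorbed flux (global mean): S(1−α)/4 = 57.67·0.87/4 = 12.54 W m⁻².
In equilibrium σT⁴ equals this, so T = 122.0 K.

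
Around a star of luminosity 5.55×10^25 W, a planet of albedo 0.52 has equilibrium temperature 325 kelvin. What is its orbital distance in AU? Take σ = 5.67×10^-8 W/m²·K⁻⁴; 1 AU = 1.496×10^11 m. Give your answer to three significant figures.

0.193 AU

Energy balance gives S = 4σT⁴/(1−α) = 5272 W/m².
S = L/(4πd²) → d = √(L/4πS) = √(5.55×10^25/(4π·5272)) = 2.895×10^10 m = 0.1935 AU.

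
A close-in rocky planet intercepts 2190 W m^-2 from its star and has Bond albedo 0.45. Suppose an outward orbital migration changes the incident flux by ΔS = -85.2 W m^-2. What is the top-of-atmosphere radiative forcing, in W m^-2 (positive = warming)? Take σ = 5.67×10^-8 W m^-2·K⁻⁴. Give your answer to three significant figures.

-11.7 W m^-2

TOA radiative forcing: ΔF = (1−α)ΔS/4 = 0.55·(-85.2)/4 = -11.72 W m^-2.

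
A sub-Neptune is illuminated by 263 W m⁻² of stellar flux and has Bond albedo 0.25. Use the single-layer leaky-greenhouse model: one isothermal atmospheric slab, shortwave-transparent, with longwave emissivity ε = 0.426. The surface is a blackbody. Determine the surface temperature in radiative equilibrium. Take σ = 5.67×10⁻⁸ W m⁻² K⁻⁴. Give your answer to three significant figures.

182 kelvin

At the top of the atmosphere, σT_e⁴ = S(1−α)/4 = 49.31 W m⁻², giving T_e = 171.7 K.
Surface balance with a leaky layer gives σT_s⁴ = σT_e⁴·2/(2−ε), so T_s = T_e·[2/(2−0.426)]^(1/4) = 182.3 K.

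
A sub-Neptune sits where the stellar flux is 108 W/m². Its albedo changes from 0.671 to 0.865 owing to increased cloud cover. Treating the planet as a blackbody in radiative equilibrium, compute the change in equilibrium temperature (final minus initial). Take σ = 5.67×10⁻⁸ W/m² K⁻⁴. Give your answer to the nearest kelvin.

-22 kelvin

With α = 0.671, T₁ = 111.9 K.
With α = 0.865, T₂ = 89.54 K.
ΔT = T₂ − T₁ = -22.34 K.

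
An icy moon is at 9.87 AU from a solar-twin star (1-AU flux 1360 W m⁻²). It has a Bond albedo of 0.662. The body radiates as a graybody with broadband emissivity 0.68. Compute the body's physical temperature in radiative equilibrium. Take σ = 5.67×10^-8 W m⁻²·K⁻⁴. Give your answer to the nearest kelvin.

74 kelvin

Flux at the orbit: S = 1360/(9.87)² = 13.96 W m⁻².
Averaging over the sphere, the absorbed flux is S(1−α)/4 = 1.180 W m⁻².
Equating to εσT⁴ with ε = 0.68: T = (1.180/0.68σ)^(1/4) = 74.37 K.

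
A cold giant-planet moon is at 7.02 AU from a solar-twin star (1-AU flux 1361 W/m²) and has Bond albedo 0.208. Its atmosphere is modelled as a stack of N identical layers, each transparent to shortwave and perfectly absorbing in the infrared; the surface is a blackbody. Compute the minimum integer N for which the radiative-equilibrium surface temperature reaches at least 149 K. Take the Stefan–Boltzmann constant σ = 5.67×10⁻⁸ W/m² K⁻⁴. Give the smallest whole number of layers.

Irradiance scales as 1/d², so S = 1361 W/m² × (1/7.02)² = 27.62 W/m².
Top-of-atmosphere balance: σT_e⁴ = S(1−α)/4 = 5.468 W/m² → T_e = 99.10 K.
Need (N+1)T_e⁴ ≥ T_s⁴, i.e. N+1 ≥ (149/99.10)⁴ = 5.111.
Rounding up, N = 5.

5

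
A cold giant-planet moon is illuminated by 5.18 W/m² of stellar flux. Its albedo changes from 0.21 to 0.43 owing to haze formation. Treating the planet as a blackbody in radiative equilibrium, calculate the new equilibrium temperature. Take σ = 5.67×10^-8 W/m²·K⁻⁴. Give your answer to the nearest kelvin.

New equilibrium: T₂ = [(1−0.43)·5.180/(4σ)]^(1/4) = 60.07 K.

60 kelvin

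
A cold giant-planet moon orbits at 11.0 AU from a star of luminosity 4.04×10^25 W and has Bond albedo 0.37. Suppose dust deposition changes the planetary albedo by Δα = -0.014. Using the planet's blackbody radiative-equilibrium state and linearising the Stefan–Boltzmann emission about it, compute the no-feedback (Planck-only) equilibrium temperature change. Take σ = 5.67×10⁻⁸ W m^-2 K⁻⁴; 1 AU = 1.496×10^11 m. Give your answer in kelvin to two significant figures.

0.24 kelvin

Orbital distance: d = 11.0 AU = 1.646×10^12 m.
Spreading L over a sphere of radius d: S = 4.04×10^25/(4π·1.65×10^12²) = 1.187 W m^-2.
The baseline emission temperature is T_e = 42.61 K.
ΔF = −(S/4)Δα = −(1.187/4)×(-0.014) = 0.004155 W m^-2.
The Planck feedback parameter is 4σT_e³ = 0.01755 W m^-2/K.
So ΔT₀ = 0.004155/0.01755 = 0.237 K.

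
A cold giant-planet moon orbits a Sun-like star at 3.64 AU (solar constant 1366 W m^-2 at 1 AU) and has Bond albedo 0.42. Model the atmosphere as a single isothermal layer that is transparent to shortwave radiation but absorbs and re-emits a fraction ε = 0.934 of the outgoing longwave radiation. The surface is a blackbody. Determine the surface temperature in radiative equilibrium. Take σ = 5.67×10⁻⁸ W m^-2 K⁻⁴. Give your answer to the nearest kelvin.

149 K

Flux at the orbit: S = 1366/(3.64)² = 103.1 W m^-2.
The planet radiates to space at T_e = [S(1−α)/(4σ)]^(1/4) = 127.4 K.
Surface balance with a leaky layer gives σT_s⁴ = σT_e⁴·2/(2−ε), so T_s = T_e·[2/(2−0.934)]^(1/4) = 149.1 K.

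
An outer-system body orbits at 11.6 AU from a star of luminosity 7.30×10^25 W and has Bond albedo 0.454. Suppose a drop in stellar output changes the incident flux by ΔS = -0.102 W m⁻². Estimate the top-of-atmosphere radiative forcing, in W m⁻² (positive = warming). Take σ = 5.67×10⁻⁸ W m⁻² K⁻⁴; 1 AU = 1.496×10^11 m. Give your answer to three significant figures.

d = 11.6 × 1.496×10^11 m = 1.735×10^12 m.
Spreading L over a sphere of radius d: S = 7.30×10^25/(4π·1.74×10^12²) = 1.929 W m⁻².
Only a fraction (1−α) is absorbed and it's spread over 4πR², so ΔF = (1−α)ΔS/4 = -0.01392 W m⁻².

-0.0139 W m⁻²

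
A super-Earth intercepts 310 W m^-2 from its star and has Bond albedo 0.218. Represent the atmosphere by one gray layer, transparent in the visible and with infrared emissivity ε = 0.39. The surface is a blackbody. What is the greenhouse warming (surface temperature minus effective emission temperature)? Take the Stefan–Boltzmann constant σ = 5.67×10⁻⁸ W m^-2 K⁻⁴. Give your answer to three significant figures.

10.1 kelvin

Effective emission temperature (TOA balance): σT_e⁴ = S(1−α)/4 = 60.61 W m^-2 → T_e = 180.8 K.
The surface balance (absorbed SW + ε·downward IR = σT_s⁴) with T_a⁴ = T_s⁴/2 reduces to T_s = T_e·[2/(2−ε)]^¼ = 190.9 K.
T_s − T_e = 190.9 − 180.8 = 10.08 K.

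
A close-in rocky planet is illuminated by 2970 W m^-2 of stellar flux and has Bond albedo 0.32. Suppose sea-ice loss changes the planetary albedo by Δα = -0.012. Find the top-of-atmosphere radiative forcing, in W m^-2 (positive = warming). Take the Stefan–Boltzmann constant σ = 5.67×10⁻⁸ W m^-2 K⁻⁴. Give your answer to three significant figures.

8.91 W m^-2

ΔF = −(S/4)Δα = −(2970/4)×(-0.012) = 8.910 W m^-2.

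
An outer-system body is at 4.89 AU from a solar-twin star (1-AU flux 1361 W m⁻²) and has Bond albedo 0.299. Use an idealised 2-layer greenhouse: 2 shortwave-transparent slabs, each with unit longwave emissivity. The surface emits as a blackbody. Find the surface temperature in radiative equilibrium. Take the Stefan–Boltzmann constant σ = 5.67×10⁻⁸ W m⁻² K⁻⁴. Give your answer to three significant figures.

Flux at the orbit: S = 1361/(4.89)² = 56.92 W m⁻².
The effective emission temperature is T_e = [S(1−α)/(4σ)]^¼ = 115.2 K.
Layer-by-layer balance gives σT_s⁴ = (N+1)σT_e⁴, so T_s = 3^¼·115.2 = 151.6 K.

152 kelvin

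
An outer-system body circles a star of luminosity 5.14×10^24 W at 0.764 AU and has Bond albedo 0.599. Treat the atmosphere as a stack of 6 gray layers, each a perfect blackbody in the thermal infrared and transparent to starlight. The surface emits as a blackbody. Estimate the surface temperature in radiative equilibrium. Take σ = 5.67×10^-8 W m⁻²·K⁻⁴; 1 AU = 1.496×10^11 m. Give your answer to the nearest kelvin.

d = 0.764 × 1.496×10^11 m = 1.143×10^11 m.
S = L/(4πd²) = 31.31 W m⁻².
The effective emission temperature is T_e = [S(1−α)/(4σ)]^¼ = 86.26 K.
For an N-layer opaque stack, T_s⁴ = (N+1)T_e⁴, hence T_s = (7)^(1/4)×86.26 K = 140.3 K.

140 kelvin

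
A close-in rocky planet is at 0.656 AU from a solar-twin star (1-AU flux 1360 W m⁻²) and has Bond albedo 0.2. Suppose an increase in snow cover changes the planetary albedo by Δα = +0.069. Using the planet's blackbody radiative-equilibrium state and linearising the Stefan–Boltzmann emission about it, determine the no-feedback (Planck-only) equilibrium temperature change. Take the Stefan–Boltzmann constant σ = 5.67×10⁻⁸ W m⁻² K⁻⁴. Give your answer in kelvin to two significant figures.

-7.0 kelvin

Irradiance scales as 1/d², so S = 1360 W m⁻² × (1/0.656)² = 3160 W m⁻².
Reference equilibrium: T_e = [S(1−α)/(4σ)]^(1/4) = 324.9 K.
The change in absorbed flux is Δ[S(1−α)/4] = −SΔα/4 = -54.52 W m⁻².
Planck response: λ_P = 4σT_e³ = 4·5.67×10⁻⁸·(324.9)³ = 7.781 W m⁻²/K.
Hence the no-feedback warming is ΔF/(4σT_e³) = -7.01 K.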